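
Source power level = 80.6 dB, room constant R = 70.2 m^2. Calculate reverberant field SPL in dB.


Given values:
  Lw = 80.6 dB, R = 70.2 m^2
Formula: SPL = Lw + 10 * log10(4 / R)
Compute 4 / R = 4 / 70.2 = 0.05698
Compute 10 * log10(0.05698) = -12.4428
SPL = 80.6 + (-12.4428) = 68.16

68.16 dB


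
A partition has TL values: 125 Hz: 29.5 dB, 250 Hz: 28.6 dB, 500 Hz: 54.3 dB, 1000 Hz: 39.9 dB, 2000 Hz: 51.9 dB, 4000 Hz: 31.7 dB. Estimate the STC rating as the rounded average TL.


Given TL values at each frequency:
  125 Hz: 29.5 dB
  250 Hz: 28.6 dB
  500 Hz: 54.3 dB
  1000 Hz: 39.9 dB
  2000 Hz: 51.9 dB
  4000 Hz: 31.7 dB
Formula: STC ~ round(average of TL values)
Sum = 29.5 + 28.6 + 54.3 + 39.9 + 51.9 + 31.7 = 235.9
Average = 235.9 / 6 = 39.32
Rounded: 39

39


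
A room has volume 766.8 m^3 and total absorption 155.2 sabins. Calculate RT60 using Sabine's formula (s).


Given values:
  V = 766.8 m^3
  A = 155.2 sabins
Formula: RT60 = 0.161 * V / A
Numerator: 0.161 * 766.8 = 123.4548
RT60 = 123.4548 / 155.2 = 0.795

0.795 s


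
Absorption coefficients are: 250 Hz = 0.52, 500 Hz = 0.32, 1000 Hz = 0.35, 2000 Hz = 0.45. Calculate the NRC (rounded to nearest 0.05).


Given values:
  a_250 = 0.52, a_500 = 0.32
  a_1000 = 0.35, a_2000 = 0.45
Formula: NRC = (a250 + a500 + a1000 + a2000) / 4
Sum = 0.52 + 0.32 + 0.35 + 0.45 = 1.64
NRC = 1.64 / 4 = 0.41
Rounded to nearest 0.05: 0.4

0.4


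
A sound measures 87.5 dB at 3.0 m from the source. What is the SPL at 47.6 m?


Given values:
  SPL1 = 87.5 dB, r1 = 3.0 m, r2 = 47.6 m
Formula: SPL2 = SPL1 - 20 * log10(r2 / r1)
Compute ratio: r2 / r1 = 47.6 / 3.0 = 15.8667
Compute log10: log10(15.8667) = 1.200487
Compute drop: 20 * 1.200487 = 24.0097
SPL2 = 87.5 - 24.0097 = 63.49

63.49 dB


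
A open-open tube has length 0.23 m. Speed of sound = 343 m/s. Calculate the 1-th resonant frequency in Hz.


Given values:
  Tube type: open-open, L = 0.23 m, c = 343 m/s, n = 1
Formula: f_n = n * c / (2 * L)
Compute 2 * L = 2 * 0.23 = 0.46
f = 1 * 343 / 0.46
f = 745.65

745.65 Hz


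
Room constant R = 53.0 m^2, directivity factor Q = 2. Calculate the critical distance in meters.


Given values:
  R = 53.0 m^2, Q = 2
Formula: d_c = 0.141 * sqrt(Q * R)
Compute Q * R = 2 * 53.0 = 106.0
Compute sqrt(106.0) = 10.2956
d_c = 0.141 * 10.2956 = 1.452

1.452 m


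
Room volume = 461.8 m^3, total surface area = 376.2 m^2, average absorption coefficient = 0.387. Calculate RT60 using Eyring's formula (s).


Given values:
  V = 461.8 m^3, S = 376.2 m^2, alpha = 0.387
Formula: RT60 = 0.161 * V / (-S * ln(1 - alpha))
Compute ln(1 - 0.387) = ln(0.613) = -0.48939
Denominator: -376.2 * -0.48939 = 184.1085
Numerator: 0.161 * 461.8 = 74.3498
RT60 = 74.3498 / 184.1085 = 0.404

0.404 s


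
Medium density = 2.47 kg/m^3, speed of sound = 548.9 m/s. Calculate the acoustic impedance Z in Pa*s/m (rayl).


Given values:
  rho = 2.47 kg/m^3
  c = 548.9 m/s
Formula: Z = rho * c
Z = 2.47 * 548.9
Z = 1355.78

1355.78 rayl


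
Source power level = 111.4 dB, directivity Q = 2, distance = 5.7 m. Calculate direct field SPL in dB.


Given values:
  Lw = 111.4 dB, Q = 2, r = 5.7 m
Formula: SPL = Lw + 10 * log10(Q / (4 * pi * r^2))
Compute 4 * pi * r^2 = 4 * pi * 5.7^2 = 408.2814
Compute Q / denom = 2 / 408.2814 = 0.00489858
Compute 10 * log10(0.00489858) = -23.0993
SPL = 111.4 + (-23.0993) = 88.3

88.3 dB


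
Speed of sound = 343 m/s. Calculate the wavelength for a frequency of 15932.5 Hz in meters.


Given values:
  c = 343 m/s, f = 15932.5 Hz
Formula: lambda = c / f
lambda = 343 / 15932.5
lambda = 0.0215

0.0215 m


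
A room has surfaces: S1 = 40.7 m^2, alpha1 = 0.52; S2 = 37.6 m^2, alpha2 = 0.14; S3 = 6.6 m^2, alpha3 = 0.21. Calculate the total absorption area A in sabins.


Given surfaces:
  Surface 1: 40.7 * 0.52 = 21.164
  Surface 2: 37.6 * 0.14 = 5.264
  Surface 3: 6.6 * 0.21 = 1.386
Formula: A = sum(Si * alpha_i)
A = 21.164 + 5.264 + 1.386
A = 27.81

27.81 sabins


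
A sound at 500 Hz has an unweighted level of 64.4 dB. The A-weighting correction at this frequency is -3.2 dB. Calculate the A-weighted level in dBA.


Given values:
  SPL = 64.4 dB
  A-weighting at 500 Hz = -3.2 dB
Formula: L_A = SPL + A_weight
L_A = 64.4 + (-3.2)
L_A = 61.2

61.2 dBA


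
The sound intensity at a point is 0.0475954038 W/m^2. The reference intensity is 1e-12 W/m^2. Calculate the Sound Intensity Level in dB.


Given values:
  I = 0.0475954038 W/m^2
  I_ref = 1e-12 W/m^2
Formula: SIL = 10 * log10(I / I_ref)
Compute ratio: I / I_ref = 47595403800
Compute log10: log10(47595403800) = 10.677565
Multiply: SIL = 10 * 10.677565 = 106.78

106.78 dB


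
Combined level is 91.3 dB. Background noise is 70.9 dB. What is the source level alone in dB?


Given values:
  L_total = 91.3 dB, L_bg = 70.9 dB
Formula: L_source = 10 * log10(10^(L_total/10) - 10^(L_bg/10))
Convert to linear:
  10^(91.3/10) = 1348962882.5917
  10^(70.9/10) = 12302687.7081
Difference: 1348962882.5917 - 12302687.7081 = 1336660194.8836
L_source = 10 * log10(1336660194.8836) = 91.26

91.26 dB


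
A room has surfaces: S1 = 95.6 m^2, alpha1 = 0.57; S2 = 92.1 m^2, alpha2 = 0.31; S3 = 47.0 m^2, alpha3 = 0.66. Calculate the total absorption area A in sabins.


Given surfaces:
  Surface 1: 95.6 * 0.57 = 54.492
  Surface 2: 92.1 * 0.31 = 28.551
  Surface 3: 47.0 * 0.66 = 31.02
Formula: A = sum(Si * alpha_i)
A = 54.492 + 28.551 + 31.02
A = 114.06

114.06 sabins


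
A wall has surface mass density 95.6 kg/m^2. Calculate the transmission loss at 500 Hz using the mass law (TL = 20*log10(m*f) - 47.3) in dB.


Given values:
  m = 95.6 kg/m^2, f = 500 Hz
Formula: TL = 20 * log10(m * f) - 47.3
Compute m * f = 95.6 * 500 = 47800.0
Compute log10(47800.0) = 4.679428
Compute 20 * 4.679428 = 93.5886
TL = 93.5886 - 47.3 = 46.29

46.29 dB


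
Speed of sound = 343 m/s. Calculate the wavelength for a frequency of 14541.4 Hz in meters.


Given values:
  c = 343 m/s, f = 14541.4 Hz
Formula: lambda = c / f
lambda = 343 / 14541.4
lambda = 0.0236

0.0236 m


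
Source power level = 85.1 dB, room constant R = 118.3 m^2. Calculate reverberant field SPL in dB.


Given values:
  Lw = 85.1 dB, R = 118.3 m^2
Formula: SPL = Lw + 10 * log10(4 / R)
Compute 4 / R = 4 / 118.3 = 0.033812
Compute 10 * log10(0.033812) = -14.7093
SPL = 85.1 + (-14.7093) = 70.39

70.39 dB


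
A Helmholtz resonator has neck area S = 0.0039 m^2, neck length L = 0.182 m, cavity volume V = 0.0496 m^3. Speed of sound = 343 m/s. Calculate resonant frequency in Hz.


Given values:
  S = 0.0039 m^2, L = 0.182 m, V = 0.0496 m^3, c = 343 m/s
Formula: f = (c / (2*pi)) * sqrt(S / (V * L))
Compute V * L = 0.0496 * 0.182 = 0.0090272
Compute S / (V * L) = 0.0039 / 0.0090272 = 0.432
Compute sqrt(0.432) = 0.657267
Compute c / (2*pi) = 343 / 6.283185 = 54.590148
f = 54.590148 * 0.657267 = 35.88

35.88 Hz


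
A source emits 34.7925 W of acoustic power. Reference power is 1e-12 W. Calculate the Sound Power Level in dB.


Given values:
  W = 34.7925 W
  W_ref = 1e-12 W
Formula: SWL = 10 * log10(W / W_ref)
Compute ratio: W / W_ref = 34792500000000
Compute log10: log10(34792500000000) = 13.541486
Multiply: SWL = 10 * 13.541486 = 135.41

135.41 dB


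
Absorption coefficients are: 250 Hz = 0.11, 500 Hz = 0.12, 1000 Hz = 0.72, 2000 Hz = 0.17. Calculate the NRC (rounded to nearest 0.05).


Given values:
  a_250 = 0.11, a_500 = 0.12
  a_1000 = 0.72, a_2000 = 0.17
Formula: NRC = (a250 + a500 + a1000 + a2000) / 4
Sum = 0.11 + 0.12 + 0.72 + 0.17 = 1.12
NRC = 1.12 / 4 = 0.28
Rounded to nearest 0.05: 0.3

0.3


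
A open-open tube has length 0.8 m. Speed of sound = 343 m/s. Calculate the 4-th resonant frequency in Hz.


Given values:
  Tube type: open-open, L = 0.8 m, c = 343 m/s, n = 4
Formula: f_n = n * c / (2 * L)
Compute 2 * L = 2 * 0.8 = 1.6
f = 4 * 343 / 1.6
f = 857.5

857.5 Hz


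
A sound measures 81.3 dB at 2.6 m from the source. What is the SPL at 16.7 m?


Given values:
  SPL1 = 81.3 dB, r1 = 2.6 m, r2 = 16.7 m
Formula: SPL2 = SPL1 - 20 * log10(r2 / r1)
Compute ratio: r2 / r1 = 16.7 / 2.6 = 6.4231
Compute log10: log10(6.4231) = 0.807745
Compute drop: 20 * 0.807745 = 16.1549
SPL2 = 81.3 - 16.1549 = 65.15

65.15 dB


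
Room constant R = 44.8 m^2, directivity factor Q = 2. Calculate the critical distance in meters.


Given values:
  R = 44.8 m^2, Q = 2
Formula: d_c = 0.141 * sqrt(Q * R)
Compute Q * R = 2 * 44.8 = 89.6
Compute sqrt(89.6) = 9.4657
d_c = 0.141 * 9.4657 = 1.335

1.335 m


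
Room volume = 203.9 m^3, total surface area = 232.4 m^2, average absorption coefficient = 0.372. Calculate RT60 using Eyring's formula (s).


Given values:
  V = 203.9 m^3, S = 232.4 m^2, alpha = 0.372
Formula: RT60 = 0.161 * V / (-S * ln(1 - alpha))
Compute ln(1 - 0.372) = ln(0.628) = -0.465215
Denominator: -232.4 * -0.465215 = 108.116
Numerator: 0.161 * 203.9 = 32.8279
RT60 = 32.8279 / 108.116 = 0.304

0.304 s


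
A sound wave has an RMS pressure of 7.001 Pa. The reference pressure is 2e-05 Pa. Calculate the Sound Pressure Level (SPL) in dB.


Given values:
  p = 7.001 Pa
  p_ref = 2e-05 Pa
Formula: SPL = 20 * log10(p / p_ref)
Compute ratio: p / p_ref = 7.001 / 2e-05 = 350050
Compute log10: log10(350050) = 5.54413
Multiply: SPL = 20 * 5.54413 = 110.88

110.88 dB


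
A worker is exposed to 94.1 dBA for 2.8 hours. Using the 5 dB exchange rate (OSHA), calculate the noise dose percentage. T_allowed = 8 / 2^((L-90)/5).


Given values:
  L = 94.1 dBA, T = 2.8 hours
Formula: T_allowed = 8 / 2^((L - 90) / 5)
Compute exponent: (94.1 - 90) / 5 = 0.82
Compute 2^(0.82) = 1.765406
T_allowed = 8 / 1.765406 = 4.531536 hours
Dose = (T / T_allowed) * 100
Dose = (2.8 / 4.531536) * 100 = 61.79

61.79 %


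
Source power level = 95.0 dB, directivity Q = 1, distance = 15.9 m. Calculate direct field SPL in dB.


Given values:
  Lw = 95.0 dB, Q = 1, r = 15.9 m
Formula: SPL = Lw + 10 * log10(Q / (4 * pi * r^2))
Compute 4 * pi * r^2 = 4 * pi * 15.9^2 = 3176.9042
Compute Q / denom = 1 / 3176.9042 = 0.00031477
Compute 10 * log10(0.00031477) = -35.0201
SPL = 95.0 + (-35.0201) = 59.98

59.98 dB


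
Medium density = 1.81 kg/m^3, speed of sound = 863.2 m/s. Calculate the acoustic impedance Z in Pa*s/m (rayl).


Given values:
  rho = 1.81 kg/m^3
  c = 863.2 m/s
Formula: Z = rho * c
Z = 1.81 * 863.2
Z = 1562.39

1562.39 rayl


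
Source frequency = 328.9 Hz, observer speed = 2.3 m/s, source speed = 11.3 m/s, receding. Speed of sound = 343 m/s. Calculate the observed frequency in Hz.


Given values:
  f_s = 328.9 Hz, v_o = 2.3 m/s, v_s = 11.3 m/s
  Direction: receding
Formula: f_o = f_s * (c - v_o) / (c + v_s)
Numerator: c - v_o = 343 - 2.3 = 340.7
Denominator: c + v_s = 343 + 11.3 = 354.3
f_o = 328.9 * 340.7 / 354.3 = 316.27

316.27 Hz


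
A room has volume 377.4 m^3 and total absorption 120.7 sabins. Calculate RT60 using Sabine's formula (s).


Given values:
  V = 377.4 m^3
  A = 120.7 sabins
Formula: RT60 = 0.161 * V / A
Numerator: 0.161 * 377.4 = 60.7614
RT60 = 60.7614 / 120.7 = 0.503

0.503 s


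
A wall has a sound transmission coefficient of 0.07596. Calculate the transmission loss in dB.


Given values:
  tau = 0.07596
Formula: TL = 10 * log10(1 / tau)
Compute 1 / tau = 1 / 0.07596 = 13.1648
Compute log10(13.1648) = 1.119414
TL = 10 * 1.119414 = 11.19

11.19 dB


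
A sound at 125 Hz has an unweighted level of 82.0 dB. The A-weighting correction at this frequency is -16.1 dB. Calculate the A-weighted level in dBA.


Given values:
  SPL = 82.0 dB
  A-weighting at 125 Hz = -16.1 dB
Formula: L_A = SPL + A_weight
L_A = 82.0 + (-16.1)
L_A = 65.9

65.9 dBA


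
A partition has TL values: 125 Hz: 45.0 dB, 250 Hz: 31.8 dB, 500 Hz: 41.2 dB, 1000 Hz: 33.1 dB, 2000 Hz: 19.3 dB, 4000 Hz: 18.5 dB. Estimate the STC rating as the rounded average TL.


Given TL values at each frequency:
  125 Hz: 45.0 dB
  250 Hz: 31.8 dB
  500 Hz: 41.2 dB
  1000 Hz: 33.1 dB
  2000 Hz: 19.3 dB
  4000 Hz: 18.5 dB
Formula: STC ~ round(average of TL values)
Sum = 45.0 + 31.8 + 41.2 + 33.1 + 19.3 + 18.5 = 188.9
Average = 188.9 / 6 = 31.48
Rounded: 31

31


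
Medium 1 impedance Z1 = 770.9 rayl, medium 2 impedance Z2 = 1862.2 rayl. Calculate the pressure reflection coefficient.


Given values:
  Z1 = 770.9 rayl, Z2 = 1862.2 rayl
Formula: R = (Z2 - Z1) / (Z2 + Z1)
Numerator: Z2 - Z1 = 1862.2 - 770.9 = 1091.3
Denominator: Z2 + Z1 = 1862.2 + 770.9 = 2633.1
R = 1091.3 / 2633.1 = 0.4145

0.4145


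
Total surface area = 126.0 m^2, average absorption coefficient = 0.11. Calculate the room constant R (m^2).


Given values:
  S = 126.0 m^2, alpha = 0.11
Formula: R = S * alpha / (1 - alpha)
Numerator: 126.0 * 0.11 = 13.86
Denominator: 1 - 0.11 = 0.89
R = 13.86 / 0.89 = 15.57

15.57 m^2


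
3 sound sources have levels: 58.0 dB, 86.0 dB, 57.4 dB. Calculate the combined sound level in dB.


Formula: L_total = 10 * log10( sum(10^(Li/10)) )
  Source 1: 10^(58.0/10) = 630957.3445
  Source 2: 10^(86.0/10) = 398107170.5535
  Source 3: 10^(57.4/10) = 549540.8739
Sum of linear values = 399287668.7719
L_total = 10 * log10(399287668.7719) = 86.01

86.01 dB


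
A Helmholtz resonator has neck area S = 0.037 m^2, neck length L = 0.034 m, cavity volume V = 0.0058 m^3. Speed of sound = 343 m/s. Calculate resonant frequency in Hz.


Given values:
  S = 0.037 m^2, L = 0.034 m, V = 0.0058 m^3, c = 343 m/s
Formula: f = (c / (2*pi)) * sqrt(S / (V * L))
Compute V * L = 0.0058 * 0.034 = 0.0001972
Compute S / (V * L) = 0.037 / 0.0001972 = 187.6268
Compute sqrt(187.6268) = 13.697693
Compute c / (2*pi) = 343 / 6.283185 = 54.590148
f = 54.590148 * 13.697693 = 747.76

747.76 Hz


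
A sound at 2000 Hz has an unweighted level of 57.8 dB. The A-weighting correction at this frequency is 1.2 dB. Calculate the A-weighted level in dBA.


Given values:
  SPL = 57.8 dB
  A-weighting at 2000 Hz = 1.2 dB
Formula: L_A = SPL + A_weight
L_A = 57.8 + (1.2)
L_A = 59.0

59.0 dBA


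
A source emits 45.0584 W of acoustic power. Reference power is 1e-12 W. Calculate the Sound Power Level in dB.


Given values:
  W = 45.0584 W
  W_ref = 1e-12 W
Formula: SWL = 10 * log10(W / W_ref)
Compute ratio: W / W_ref = 45058400000000
Compute log10: log10(45058400000000) = 13.653776
Multiply: SWL = 10 * 13.653776 = 136.54

136.54 dB


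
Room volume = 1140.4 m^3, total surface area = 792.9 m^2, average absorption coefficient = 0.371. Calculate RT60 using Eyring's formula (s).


Given values:
  V = 1140.4 m^3, S = 792.9 m^2, alpha = 0.371
Formula: RT60 = 0.161 * V / (-S * ln(1 - alpha))
Compute ln(1 - 0.371) = ln(0.629) = -0.463624
Denominator: -792.9 * -0.463624 = 367.6075
Numerator: 0.161 * 1140.4 = 183.6044
RT60 = 183.6044 / 367.6075 = 0.499

0.499 s


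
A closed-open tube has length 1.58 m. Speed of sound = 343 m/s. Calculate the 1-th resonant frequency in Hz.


Given values:
  Tube type: closed-open, L = 1.58 m, c = 343 m/s, n = 1
Formula: f_n = (2n - 1) * c / (4 * L)
Compute 2n - 1 = 2*1 - 1 = 1
Compute 4 * L = 4 * 1.58 = 6.32
f = 1 * 343 / 6.32
f = 54.27

54.27 Hz


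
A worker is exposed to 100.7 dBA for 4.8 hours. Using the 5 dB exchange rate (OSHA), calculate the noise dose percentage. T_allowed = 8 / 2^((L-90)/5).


Given values:
  L = 100.7 dBA, T = 4.8 hours
Formula: T_allowed = 8 / 2^((L - 90) / 5)
Compute exponent: (100.7 - 90) / 5 = 2.14
Compute 2^(2.14) = 4.40762
T_allowed = 8 / 4.40762 = 1.815039 hours
Dose = (T / T_allowed) * 100
Dose = (4.8 / 1.815039) * 100 = 264.46

264.46 %


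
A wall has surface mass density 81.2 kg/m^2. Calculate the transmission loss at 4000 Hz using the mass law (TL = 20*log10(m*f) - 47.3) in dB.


Given values:
  m = 81.2 kg/m^2, f = 4000 Hz
Formula: TL = 20 * log10(m * f) - 47.3
Compute m * f = 81.2 * 4000 = 324800.0
Compute log10(324800.0) = 5.511616
Compute 20 * 5.511616 = 110.2323
TL = 110.2323 - 47.3 = 62.93

62.93 dB


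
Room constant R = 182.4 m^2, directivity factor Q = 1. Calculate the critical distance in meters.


Given values:
  R = 182.4 m^2, Q = 1
Formula: d_c = 0.141 * sqrt(Q * R)
Compute Q * R = 1 * 182.4 = 182.4
Compute sqrt(182.4) = 13.5056
d_c = 0.141 * 13.5056 = 1.904

1.904 m


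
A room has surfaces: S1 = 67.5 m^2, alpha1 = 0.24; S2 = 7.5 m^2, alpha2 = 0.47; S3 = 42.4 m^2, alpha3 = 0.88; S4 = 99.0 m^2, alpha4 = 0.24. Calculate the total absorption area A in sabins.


Given surfaces:
  Surface 1: 67.5 * 0.24 = 16.2
  Surface 2: 7.5 * 0.47 = 3.525
  Surface 3: 42.4 * 0.88 = 37.312
  Surface 4: 99.0 * 0.24 = 23.76
Formula: A = sum(Si * alpha_i)
A = 16.2 + 3.525 + 37.312 + 23.76
A = 80.8

80.8 sabins


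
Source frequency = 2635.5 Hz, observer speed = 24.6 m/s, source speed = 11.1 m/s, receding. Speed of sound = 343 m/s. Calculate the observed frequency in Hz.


Given values:
  f_s = 2635.5 Hz, v_o = 24.6 m/s, v_s = 11.1 m/s
  Direction: receding
Formula: f_o = f_s * (c - v_o) / (c + v_s)
Numerator: c - v_o = 343 - 24.6 = 318.4
Denominator: c + v_s = 343 + 11.1 = 354.1
f_o = 2635.5 * 318.4 / 354.1 = 2369.79

2369.79 Hz


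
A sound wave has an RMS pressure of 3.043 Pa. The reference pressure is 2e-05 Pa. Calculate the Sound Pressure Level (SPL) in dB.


Given values:
  p = 3.043 Pa
  p_ref = 2e-05 Pa
Formula: SPL = 20 * log10(p / p_ref)
Compute ratio: p / p_ref = 3.043 / 2e-05 = 152150
Compute log10: log10(152150) = 5.182272
Multiply: SPL = 20 * 5.182272 = 103.65

103.65 dB


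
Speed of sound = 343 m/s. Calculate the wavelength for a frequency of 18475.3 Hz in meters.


Given values:
  c = 343 m/s, f = 18475.3 Hz
Formula: lambda = c / f
lambda = 343 / 18475.3
lambda = 0.0186

0.0186 m


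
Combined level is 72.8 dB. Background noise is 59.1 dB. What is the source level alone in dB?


Given values:
  L_total = 72.8 dB, L_bg = 59.1 dB
Formula: L_source = 10 * log10(10^(L_total/10) - 10^(L_bg/10))
Convert to linear:
  10^(72.8/10) = 19054607.1796
  10^(59.1/10) = 812830.5162
Difference: 19054607.1796 - 812830.5162 = 18241776.6634
L_source = 10 * log10(18241776.6634) = 72.61

72.61 dB


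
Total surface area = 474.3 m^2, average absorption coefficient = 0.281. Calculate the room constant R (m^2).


Given values:
  S = 474.3 m^2, alpha = 0.281
Formula: R = S * alpha / (1 - alpha)
Numerator: 474.3 * 0.281 = 133.2783
Denominator: 1 - 0.281 = 0.719
R = 133.2783 / 0.719 = 185.37

185.37 m^2


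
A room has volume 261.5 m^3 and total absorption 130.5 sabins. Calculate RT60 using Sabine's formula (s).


Given values:
  V = 261.5 m^3
  A = 130.5 sabins
Formula: RT60 = 0.161 * V / A
Numerator: 0.161 * 261.5 = 42.1015
RT60 = 42.1015 / 130.5 = 0.323

0.323 s


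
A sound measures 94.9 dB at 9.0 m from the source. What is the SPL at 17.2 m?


Given values:
  SPL1 = 94.9 dB, r1 = 9.0 m, r2 = 17.2 m
Formula: SPL2 = SPL1 - 20 * log10(r2 / r1)
Compute ratio: r2 / r1 = 17.2 / 9.0 = 1.9111
Compute log10: log10(1.9111) = 0.281283
Compute drop: 20 * 0.281283 = 5.6257
SPL2 = 94.9 - 5.6257 = 89.27

89.27 dB


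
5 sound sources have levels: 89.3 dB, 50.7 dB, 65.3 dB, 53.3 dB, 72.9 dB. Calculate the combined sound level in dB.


Formula: L_total = 10 * log10( sum(10^(Li/10)) )
  Source 1: 10^(89.3/10) = 851138038.2024
  Source 2: 10^(50.7/10) = 117489.7555
  Source 3: 10^(65.3/10) = 3388441.5614
  Source 4: 10^(53.3/10) = 213796.209
  Source 5: 10^(72.9/10) = 19498445.9976
Sum of linear values = 874356211.7259
L_total = 10 * log10(874356211.7259) = 89.42

89.42 dB


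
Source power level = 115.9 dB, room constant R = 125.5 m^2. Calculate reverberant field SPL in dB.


Given values:
  Lw = 115.9 dB, R = 125.5 m^2
Formula: SPL = Lw + 10 * log10(4 / R)
Compute 4 / R = 4 / 125.5 = 0.031873
Compute 10 * log10(0.031873) = -14.9658
SPL = 115.9 + (-14.9658) = 100.93

100.93 dB


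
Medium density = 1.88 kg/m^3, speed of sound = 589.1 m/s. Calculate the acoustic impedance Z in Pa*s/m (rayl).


Given values:
  rho = 1.88 kg/m^3
  c = 589.1 m/s
Formula: Z = rho * c
Z = 1.88 * 589.1
Z = 1107.51

1107.51 rayl


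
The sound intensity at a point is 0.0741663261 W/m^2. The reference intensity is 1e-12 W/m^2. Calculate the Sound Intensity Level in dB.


Given values:
  I = 0.0741663261 W/m^2
  I_ref = 1e-12 W/m^2
Formula: SIL = 10 * log10(I / I_ref)
Compute ratio: I / I_ref = 74166326100
Compute log10: log10(74166326100) = 10.870207
Multiply: SIL = 10 * 10.870207 = 108.7

108.7 dB


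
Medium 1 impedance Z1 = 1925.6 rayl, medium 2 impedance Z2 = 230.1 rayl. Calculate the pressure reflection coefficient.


Given values:
  Z1 = 1925.6 rayl, Z2 = 230.1 rayl
Formula: R = (Z2 - Z1) / (Z2 + Z1)
Numerator: Z2 - Z1 = 230.1 - 1925.6 = -1695.5
Denominator: Z2 + Z1 = 230.1 + 1925.6 = 2155.7
R = -1695.5 / 2155.7 = -0.7865

-0.7865


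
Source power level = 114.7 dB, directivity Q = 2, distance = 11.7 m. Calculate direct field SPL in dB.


Given values:
  Lw = 114.7 dB, Q = 2, r = 11.7 m
Formula: SPL = Lw + 10 * log10(Q / (4 * pi * r^2))
Compute 4 * pi * r^2 = 4 * pi * 11.7^2 = 1720.2105
Compute Q / denom = 2 / 1720.2105 = 0.00116265
Compute 10 * log10(0.00116265) = -29.3455
SPL = 114.7 + (-29.3455) = 85.35

85.35 dB


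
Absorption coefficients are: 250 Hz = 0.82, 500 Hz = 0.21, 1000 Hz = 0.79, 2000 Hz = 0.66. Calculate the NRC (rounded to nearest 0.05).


Given values:
  a_250 = 0.82, a_500 = 0.21
  a_1000 = 0.79, a_2000 = 0.66
Formula: NRC = (a250 + a500 + a1000 + a2000) / 4
Sum = 0.82 + 0.21 + 0.79 + 0.66 = 2.48
NRC = 2.48 / 4 = 0.62
Rounded to nearest 0.05: 0.6

0.6


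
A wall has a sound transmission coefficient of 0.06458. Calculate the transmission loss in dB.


Given values:
  tau = 0.06458
Formula: TL = 10 * log10(1 / tau)
Compute 1 / tau = 1 / 0.06458 = 15.4847
Compute log10(15.4847) = 1.189903
TL = 10 * 1.189903 = 11.9

11.9 dB


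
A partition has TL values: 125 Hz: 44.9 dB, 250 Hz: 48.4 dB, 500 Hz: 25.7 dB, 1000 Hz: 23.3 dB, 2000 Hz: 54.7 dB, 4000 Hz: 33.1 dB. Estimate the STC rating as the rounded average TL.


Given TL values at each frequency:
  125 Hz: 44.9 dB
  250 Hz: 48.4 dB
  500 Hz: 25.7 dB
  1000 Hz: 23.3 dB
  2000 Hz: 54.7 dB
  4000 Hz: 33.1 dB
Formula: STC ~ round(average of TL values)
Sum = 44.9 + 48.4 + 25.7 + 23.3 + 54.7 + 33.1 = 230.1
Average = 230.1 / 6 = 38.35
Rounded: 38

38


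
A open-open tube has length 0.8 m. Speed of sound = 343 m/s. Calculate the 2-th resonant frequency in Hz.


Given values:
  Tube type: open-open, L = 0.8 m, c = 343 m/s, n = 2
Formula: f_n = n * c / (2 * L)
Compute 2 * L = 2 * 0.8 = 1.6
f = 2 * 343 / 1.6
f = 428.75

428.75 Hz


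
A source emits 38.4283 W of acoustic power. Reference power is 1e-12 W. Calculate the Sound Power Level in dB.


Given values:
  W = 38.4283 W
  W_ref = 1e-12 W
Formula: SWL = 10 * log10(W / W_ref)
Compute ratio: W / W_ref = 38428300000000
Compute log10: log10(38428300000000) = 13.584651
Multiply: SWL = 10 * 13.584651 = 135.85

135.85 dB


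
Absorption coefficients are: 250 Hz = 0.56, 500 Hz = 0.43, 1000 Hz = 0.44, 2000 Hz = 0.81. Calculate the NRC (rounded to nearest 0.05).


Given values:
  a_250 = 0.56, a_500 = 0.43
  a_1000 = 0.44, a_2000 = 0.81
Formula: NRC = (a250 + a500 + a1000 + a2000) / 4
Sum = 0.56 + 0.43 + 0.44 + 0.81 = 2.24
NRC = 2.24 / 4 = 0.56
Rounded to nearest 0.05: 0.55

0.55


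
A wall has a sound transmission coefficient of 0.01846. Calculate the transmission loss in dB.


Given values:
  tau = 0.01846
Formula: TL = 10 * log10(1 / tau)
Compute 1 / tau = 1 / 0.01846 = 54.1712
Compute log10(54.1712) = 1.733768
TL = 10 * 1.733768 = 17.34

17.34 dB


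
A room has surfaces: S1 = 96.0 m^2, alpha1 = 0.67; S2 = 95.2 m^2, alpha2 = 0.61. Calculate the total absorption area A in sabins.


Given surfaces:
  Surface 1: 96.0 * 0.67 = 64.32
  Surface 2: 95.2 * 0.61 = 58.072
Formula: A = sum(Si * alpha_i)
A = 64.32 + 58.072
A = 122.39

122.39 sabins


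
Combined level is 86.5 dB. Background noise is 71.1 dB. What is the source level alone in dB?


Given values:
  L_total = 86.5 dB, L_bg = 71.1 dB
Formula: L_source = 10 * log10(10^(L_total/10) - 10^(L_bg/10))
Convert to linear:
  10^(86.5/10) = 446683592.151
  10^(71.1/10) = 12882495.5169
Difference: 446683592.151 - 12882495.5169 = 433801096.6341
L_source = 10 * log10(433801096.6341) = 86.37

86.37 dB


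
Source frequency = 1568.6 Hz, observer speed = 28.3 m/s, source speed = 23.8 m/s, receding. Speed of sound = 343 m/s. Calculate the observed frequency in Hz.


Given values:
  f_s = 1568.6 Hz, v_o = 28.3 m/s, v_s = 23.8 m/s
  Direction: receding
Formula: f_o = f_s * (c - v_o) / (c + v_s)
Numerator: c - v_o = 343 - 28.3 = 314.7
Denominator: c + v_s = 343 + 23.8 = 366.8
f_o = 1568.6 * 314.7 / 366.8 = 1345.8

1345.8 Hz


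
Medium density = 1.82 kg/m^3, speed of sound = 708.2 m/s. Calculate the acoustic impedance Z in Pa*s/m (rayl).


Given values:
  rho = 1.82 kg/m^3
  c = 708.2 m/s
Formula: Z = rho * c
Z = 1.82 * 708.2
Z = 1288.92

1288.92 rayl


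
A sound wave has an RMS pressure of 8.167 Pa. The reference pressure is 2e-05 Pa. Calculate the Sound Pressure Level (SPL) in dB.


Given values:
  p = 8.167 Pa
  p_ref = 2e-05 Pa
Formula: SPL = 20 * log10(p / p_ref)
Compute ratio: p / p_ref = 8.167 / 2e-05 = 408350
Compute log10: log10(408350) = 5.611033
Multiply: SPL = 20 * 5.611033 = 112.22

112.22 dB


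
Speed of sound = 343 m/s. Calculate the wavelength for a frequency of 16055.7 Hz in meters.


Given values:
  c = 343 m/s, f = 16055.7 Hz
Formula: lambda = c / f
lambda = 343 / 16055.7
lambda = 0.0214

0.0214 m


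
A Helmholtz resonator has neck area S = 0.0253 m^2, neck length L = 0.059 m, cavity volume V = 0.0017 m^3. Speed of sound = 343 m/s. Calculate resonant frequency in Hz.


Given values:
  S = 0.0253 m^2, L = 0.059 m, V = 0.0017 m^3, c = 343 m/s
Formula: f = (c / (2*pi)) * sqrt(S / (V * L))
Compute V * L = 0.0017 * 0.059 = 0.0001003
Compute S / (V * L) = 0.0253 / 0.0001003 = 252.2433
Compute sqrt(252.2433) = 15.882169
Compute c / (2*pi) = 343 / 6.283185 = 54.590148
f = 54.590148 * 15.882169 = 867.01

867.01 Hz


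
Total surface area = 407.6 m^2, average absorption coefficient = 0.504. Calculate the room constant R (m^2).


Given values:
  S = 407.6 m^2, alpha = 0.504
Formula: R = S * alpha / (1 - alpha)
Numerator: 407.6 * 0.504 = 205.4304
Denominator: 1 - 0.504 = 0.496
R = 205.4304 / 0.496 = 414.17

414.17 m^2


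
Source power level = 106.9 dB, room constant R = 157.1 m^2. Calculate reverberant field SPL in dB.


Given values:
  Lw = 106.9 dB, R = 157.1 m^2
Formula: SPL = Lw + 10 * log10(4 / R)
Compute 4 / R = 4 / 157.1 = 0.025461
Compute 10 * log10(0.025461) = -15.9412
SPL = 106.9 + (-15.9412) = 90.96

90.96 dB


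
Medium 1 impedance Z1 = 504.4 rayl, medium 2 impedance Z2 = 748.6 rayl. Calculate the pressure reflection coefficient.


Given values:
  Z1 = 504.4 rayl, Z2 = 748.6 rayl
Formula: R = (Z2 - Z1) / (Z2 + Z1)
Numerator: Z2 - Z1 = 748.6 - 504.4 = 244.2
Denominator: Z2 + Z1 = 748.6 + 504.4 = 1253.0
R = 244.2 / 1253.0 = 0.1949

0.1949


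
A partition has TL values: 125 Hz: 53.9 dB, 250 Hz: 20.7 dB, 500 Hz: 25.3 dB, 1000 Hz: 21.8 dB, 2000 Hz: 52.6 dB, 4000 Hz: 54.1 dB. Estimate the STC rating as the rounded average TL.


Given TL values at each frequency:
  125 Hz: 53.9 dB
  250 Hz: 20.7 dB
  500 Hz: 25.3 dB
  1000 Hz: 21.8 dB
  2000 Hz: 52.6 dB
  4000 Hz: 54.1 dB
Formula: STC ~ round(average of TL values)
Sum = 53.9 + 20.7 + 25.3 + 21.8 + 52.6 + 54.1 = 228.4
Average = 228.4 / 6 = 38.07
Rounded: 38

38


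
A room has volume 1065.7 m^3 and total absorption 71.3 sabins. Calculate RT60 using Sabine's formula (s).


Given values:
  V = 1065.7 m^3
  A = 71.3 sabins
Formula: RT60 = 0.161 * V / A
Numerator: 0.161 * 1065.7 = 171.5777
RT60 = 171.5777 / 71.3 = 2.406

2.406 s


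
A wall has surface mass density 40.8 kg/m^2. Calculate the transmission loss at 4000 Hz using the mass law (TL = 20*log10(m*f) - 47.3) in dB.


Given values:
  m = 40.8 kg/m^2, f = 4000 Hz
Formula: TL = 20 * log10(m * f) - 47.3
Compute m * f = 40.8 * 4000 = 163200.0
Compute log10(163200.0) = 5.21272
Compute 20 * 5.21272 = 104.2544
TL = 104.2544 - 47.3 = 56.95

56.95 dB


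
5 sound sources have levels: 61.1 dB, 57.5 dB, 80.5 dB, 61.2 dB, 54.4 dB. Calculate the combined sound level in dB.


Formula: L_total = 10 * log10( sum(10^(Li/10)) )
  Source 1: 10^(61.1/10) = 1288249.5517
  Source 2: 10^(57.5/10) = 562341.3252
  Source 3: 10^(80.5/10) = 112201845.4302
  Source 4: 10^(61.2/10) = 1318256.7386
  Source 5: 10^(54.4/10) = 275422.8703
Sum of linear values = 115646115.916
L_total = 10 * log10(115646115.916) = 80.63

80.63 dB


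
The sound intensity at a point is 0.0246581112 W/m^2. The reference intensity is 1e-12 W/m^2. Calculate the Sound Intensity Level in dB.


Given values:
  I = 0.0246581112 W/m^2
  I_ref = 1e-12 W/m^2
Formula: SIL = 10 * log10(I / I_ref)
Compute ratio: I / I_ref = 24658111200
Compute log10: log10(24658111200) = 10.39196
Multiply: SIL = 10 * 10.39196 = 103.92

103.92 dB


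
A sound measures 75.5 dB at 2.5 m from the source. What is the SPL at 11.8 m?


Given values:
  SPL1 = 75.5 dB, r1 = 2.5 m, r2 = 11.8 m
Formula: SPL2 = SPL1 - 20 * log10(r2 / r1)
Compute ratio: r2 / r1 = 11.8 / 2.5 = 4.72
Compute log10: log10(4.72) = 0.673942
Compute drop: 20 * 0.673942 = 13.4788
SPL2 = 75.5 - 13.4788 = 62.02

62.02 dB


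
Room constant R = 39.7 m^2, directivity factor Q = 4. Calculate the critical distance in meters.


Given values:
  R = 39.7 m^2, Q = 4
Formula: d_c = 0.141 * sqrt(Q * R)
Compute Q * R = 4 * 39.7 = 158.8
Compute sqrt(158.8) = 12.6016
d_c = 0.141 * 12.6016 = 1.777

1.777 m


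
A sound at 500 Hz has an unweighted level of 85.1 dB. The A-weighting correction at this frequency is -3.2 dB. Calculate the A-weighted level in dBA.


Given values:
  SPL = 85.1 dB
  A-weighting at 500 Hz = -3.2 dB
Formula: L_A = SPL + A_weight
L_A = 85.1 + (-3.2)
L_A = 81.9

81.9 dBA


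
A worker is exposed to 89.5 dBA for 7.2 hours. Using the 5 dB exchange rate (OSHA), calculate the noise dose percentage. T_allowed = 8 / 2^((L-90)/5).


Given values:
  L = 89.5 dBA, T = 7.2 hours
Formula: T_allowed = 8 / 2^((L - 90) / 5)
Compute exponent: (89.5 - 90) / 5 = -0.1
Compute 2^(-0.1) = 0.933033
T_allowed = 8 / 0.933033 = 8.574188 hours
Dose = (T / T_allowed) * 100
Dose = (7.2 / 8.574188) * 100 = 83.97

83.97 %


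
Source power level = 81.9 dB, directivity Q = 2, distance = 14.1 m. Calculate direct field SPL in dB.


Given values:
  Lw = 81.9 dB, Q = 2, r = 14.1 m
Formula: SPL = Lw + 10 * log10(Q / (4 * pi * r^2))
Compute 4 * pi * r^2 = 4 * pi * 14.1^2 = 2498.3201
Compute Q / denom = 2 / 2498.3201 = 0.00080054
Compute 10 * log10(0.00080054) = -30.9662
SPL = 81.9 + (-30.9662) = 50.93

50.93 dB


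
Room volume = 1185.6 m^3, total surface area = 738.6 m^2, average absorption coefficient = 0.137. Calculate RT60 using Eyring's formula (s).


Given values:
  V = 1185.6 m^3, S = 738.6 m^2, alpha = 0.137
Formula: RT60 = 0.161 * V / (-S * ln(1 - alpha))
Compute ln(1 - 0.137) = ln(0.863) = -0.147341
Denominator: -738.6 * -0.147341 = 108.8261
Numerator: 0.161 * 1185.6 = 190.8816
RT60 = 190.8816 / 108.8261 = 1.754

1.754 s


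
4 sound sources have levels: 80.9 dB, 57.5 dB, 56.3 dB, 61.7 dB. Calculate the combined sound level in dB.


Formula: L_total = 10 * log10( sum(10^(Li/10)) )
  Source 1: 10^(80.9/10) = 123026877.0812
  Source 2: 10^(57.5/10) = 562341.3252
  Source 3: 10^(56.3/10) = 426579.5188
  Source 4: 10^(61.7/10) = 1479108.3882
Sum of linear values = 125494906.3134
L_total = 10 * log10(125494906.3134) = 80.99

80.99 dB


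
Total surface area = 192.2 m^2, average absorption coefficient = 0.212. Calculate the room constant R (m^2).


Given values:
  S = 192.2 m^2, alpha = 0.212
Formula: R = S * alpha / (1 - alpha)
Numerator: 192.2 * 0.212 = 40.7464
Denominator: 1 - 0.212 = 0.788
R = 40.7464 / 0.788 = 51.71

51.71 m^2


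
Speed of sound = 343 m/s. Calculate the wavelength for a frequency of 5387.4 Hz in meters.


Given values:
  c = 343 m/s, f = 5387.4 Hz
Formula: lambda = c / f
lambda = 343 / 5387.4
lambda = 0.0637

0.0637 m


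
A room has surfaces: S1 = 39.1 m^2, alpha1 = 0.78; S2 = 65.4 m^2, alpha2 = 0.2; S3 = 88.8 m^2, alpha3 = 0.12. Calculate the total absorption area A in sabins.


Given surfaces:
  Surface 1: 39.1 * 0.78 = 30.498
  Surface 2: 65.4 * 0.2 = 13.08
  Surface 3: 88.8 * 0.12 = 10.656
Formula: A = sum(Si * alpha_i)
A = 30.498 + 13.08 + 10.656
A = 54.23

54.23 sabins


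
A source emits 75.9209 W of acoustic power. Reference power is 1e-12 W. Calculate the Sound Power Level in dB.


Given values:
  W = 75.9209 W
  W_ref = 1e-12 W
Formula: SWL = 10 * log10(W / W_ref)
Compute ratio: W / W_ref = 75920900000000
Compute log10: log10(75920900000000) = 13.880361
Multiply: SWL = 10 * 13.880361 = 138.8

138.8 dB


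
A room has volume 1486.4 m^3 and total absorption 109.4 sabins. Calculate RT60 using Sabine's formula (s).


Given values:
  V = 1486.4 m^3
  A = 109.4 sabins
Formula: RT60 = 0.161 * V / A
Numerator: 0.161 * 1486.4 = 239.3104
RT60 = 239.3104 / 109.4 = 2.187

2.187 s


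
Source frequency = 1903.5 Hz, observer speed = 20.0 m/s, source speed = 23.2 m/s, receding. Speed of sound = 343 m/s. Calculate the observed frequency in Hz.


Given values:
  f_s = 1903.5 Hz, v_o = 20.0 m/s, v_s = 23.2 m/s
  Direction: receding
Formula: f_o = f_s * (c - v_o) / (c + v_s)
Numerator: c - v_o = 343 - 20.0 = 323.0
Denominator: c + v_s = 343 + 23.2 = 366.2
f_o = 1903.5 * 323.0 / 366.2 = 1678.95

1678.95 Hz


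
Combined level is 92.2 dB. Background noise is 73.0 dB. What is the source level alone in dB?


Given values:
  L_total = 92.2 dB, L_bg = 73.0 dB
Formula: L_source = 10 * log10(10^(L_total/10) - 10^(L_bg/10))
Convert to linear:
  10^(92.2/10) = 1659586907.4376
  10^(73.0/10) = 19952623.1497
Difference: 1659586907.4376 - 19952623.1497 = 1639634284.2879
L_source = 10 * log10(1639634284.2879) = 92.15

92.15 dB


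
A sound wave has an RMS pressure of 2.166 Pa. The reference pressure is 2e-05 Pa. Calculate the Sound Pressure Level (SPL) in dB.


Given values:
  p = 2.166 Pa
  p_ref = 2e-05 Pa
Formula: SPL = 20 * log10(p / p_ref)
Compute ratio: p / p_ref = 2.166 / 2e-05 = 108300
Compute log10: log10(108300) = 5.034628
Multiply: SPL = 20 * 5.034628 = 100.69

100.69 dB


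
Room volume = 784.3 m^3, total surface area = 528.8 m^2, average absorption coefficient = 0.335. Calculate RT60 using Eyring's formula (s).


Given values:
  V = 784.3 m^3, S = 528.8 m^2, alpha = 0.335
Formula: RT60 = 0.161 * V / (-S * ln(1 - alpha))
Compute ln(1 - 0.335) = ln(0.665) = -0.407968
Denominator: -528.8 * -0.407968 = 215.7335
Numerator: 0.161 * 784.3 = 126.2723
RT60 = 126.2723 / 215.7335 = 0.585

0.585 s


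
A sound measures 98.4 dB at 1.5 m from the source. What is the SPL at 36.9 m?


Given values:
  SPL1 = 98.4 dB, r1 = 1.5 m, r2 = 36.9 m
Formula: SPL2 = SPL1 - 20 * log10(r2 / r1)
Compute ratio: r2 / r1 = 36.9 / 1.5 = 24.6
Compute log10: log10(24.6) = 1.390935
Compute drop: 20 * 1.390935 = 27.8187
SPL2 = 98.4 - 27.8187 = 70.58

70.58 dB


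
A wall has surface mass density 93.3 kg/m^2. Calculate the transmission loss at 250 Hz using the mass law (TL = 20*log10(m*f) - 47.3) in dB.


Given values:
  m = 93.3 kg/m^2, f = 250 Hz
Formula: TL = 20 * log10(m * f) - 47.3
Compute m * f = 93.3 * 250 = 23325.0
Compute log10(23325.0) = 4.367822
Compute 20 * 4.367822 = 87.3564
TL = 87.3564 - 47.3 = 40.06

40.06 dB


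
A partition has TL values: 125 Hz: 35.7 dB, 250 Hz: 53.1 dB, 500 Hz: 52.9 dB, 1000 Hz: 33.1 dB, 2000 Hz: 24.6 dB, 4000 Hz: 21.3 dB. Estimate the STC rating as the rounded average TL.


Given TL values at each frequency:
  125 Hz: 35.7 dB
  250 Hz: 53.1 dB
  500 Hz: 52.9 dB
  1000 Hz: 33.1 dB
  2000 Hz: 24.6 dB
  4000 Hz: 21.3 dB
Formula: STC ~ round(average of TL values)
Sum = 35.7 + 53.1 + 52.9 + 33.1 + 24.6 + 21.3 = 220.7
Average = 220.7 / 6 = 36.78
Rounded: 37

37


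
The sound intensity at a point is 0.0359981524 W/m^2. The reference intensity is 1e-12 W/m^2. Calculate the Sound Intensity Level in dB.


Given values:
  I = 0.0359981524 W/m^2
  I_ref = 1e-12 W/m^2
Formula: SIL = 10 * log10(I / I_ref)
Compute ratio: I / I_ref = 35998152400
Compute log10: log10(35998152400) = 10.55628
Multiply: SIL = 10 * 10.55628 = 105.56

105.56 dB


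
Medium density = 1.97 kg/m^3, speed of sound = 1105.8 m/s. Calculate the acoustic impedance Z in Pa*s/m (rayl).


Given values:
  rho = 1.97 kg/m^3
  c = 1105.8 m/s
Formula: Z = rho * c
Z = 1.97 * 1105.8
Z = 2178.43

2178.43 rayl


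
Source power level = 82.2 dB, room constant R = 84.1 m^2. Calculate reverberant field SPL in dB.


Given values:
  Lw = 82.2 dB, R = 84.1 m^2
Formula: SPL = Lw + 10 * log10(4 / R)
Compute 4 / R = 4 / 84.1 = 0.047562
Compute 10 * log10(0.047562) = -13.2274
SPL = 82.2 + (-13.2274) = 68.97

68.97 dB


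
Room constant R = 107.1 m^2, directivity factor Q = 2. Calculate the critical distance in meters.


Given values:
  R = 107.1 m^2, Q = 2
Formula: d_c = 0.141 * sqrt(Q * R)
Compute Q * R = 2 * 107.1 = 214.2
Compute sqrt(214.2) = 14.6356
d_c = 0.141 * 14.6356 = 2.064

2.064 m


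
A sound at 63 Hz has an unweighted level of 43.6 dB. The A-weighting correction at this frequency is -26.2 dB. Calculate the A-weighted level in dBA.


Given values:
  SPL = 43.6 dB
  A-weighting at 63 Hz = -26.2 dB
Formula: L_A = SPL + A_weight
L_A = 43.6 + (-26.2)
L_A = 17.4

17.4 dBA


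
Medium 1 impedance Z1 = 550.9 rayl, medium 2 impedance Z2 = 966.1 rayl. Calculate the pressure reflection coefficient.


Given values:
  Z1 = 550.9 rayl, Z2 = 966.1 rayl
Formula: R = (Z2 - Z1) / (Z2 + Z1)
Numerator: Z2 - Z1 = 966.1 - 550.9 = 415.2
Denominator: Z2 + Z1 = 966.1 + 550.9 = 1517.0
R = 415.2 / 1517.0 = 0.2737

0.2737


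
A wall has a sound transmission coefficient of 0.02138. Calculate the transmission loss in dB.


Given values:
  tau = 0.02138
Formula: TL = 10 * log10(1 / tau)
Compute 1 / tau = 1 / 0.02138 = 46.7727
Compute log10(46.7727) = 1.669992
TL = 10 * 1.669992 = 16.7

16.7 dB


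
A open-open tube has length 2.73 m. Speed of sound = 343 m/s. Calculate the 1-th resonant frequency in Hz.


Given values:
  Tube type: open-open, L = 2.73 m, c = 343 m/s, n = 1
Formula: f_n = n * c / (2 * L)
Compute 2 * L = 2 * 2.73 = 5.46
f = 1 * 343 / 5.46
f = 62.82

62.82 Hz


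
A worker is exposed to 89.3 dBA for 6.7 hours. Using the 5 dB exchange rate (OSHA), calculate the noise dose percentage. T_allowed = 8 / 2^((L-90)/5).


Given values:
  L = 89.3 dBA, T = 6.7 hours
Formula: T_allowed = 8 / 2^((L - 90) / 5)
Compute exponent: (89.3 - 90) / 5 = -0.14
Compute 2^(-0.14) = 0.907519
T_allowed = 8 / 0.907519 = 8.815242 hours
Dose = (T / T_allowed) * 100
Dose = (6.7 / 8.815242) * 100 = 76.0

76.0 %


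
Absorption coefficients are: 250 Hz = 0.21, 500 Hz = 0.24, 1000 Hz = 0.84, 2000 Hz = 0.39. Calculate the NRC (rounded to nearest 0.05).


Given values:
  a_250 = 0.21, a_500 = 0.24
  a_1000 = 0.84, a_2000 = 0.39
Formula: NRC = (a250 + a500 + a1000 + a2000) / 4
Sum = 0.21 + 0.24 + 0.84 + 0.39 = 1.68
NRC = 1.68 / 4 = 0.42
Rounded to nearest 0.05: 0.4

0.4


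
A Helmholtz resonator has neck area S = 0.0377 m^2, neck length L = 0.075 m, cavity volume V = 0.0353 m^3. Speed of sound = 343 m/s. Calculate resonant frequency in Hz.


Given values:
  S = 0.0377 m^2, L = 0.075 m, V = 0.0353 m^3, c = 343 m/s
Formula: f = (c / (2*pi)) * sqrt(S / (V * L))
Compute V * L = 0.0353 * 0.075 = 0.0026475
Compute S / (V * L) = 0.0377 / 0.0026475 = 14.2398
Compute sqrt(14.2398) = 3.773566
Compute c / (2*pi) = 343 / 6.283185 = 54.590148
f = 54.590148 * 3.773566 = 206.0

206.0 Hz


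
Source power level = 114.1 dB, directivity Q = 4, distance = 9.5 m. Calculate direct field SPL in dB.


Given values:
  Lw = 114.1 dB, Q = 4, r = 9.5 m
Formula: SPL = Lw + 10 * log10(Q / (4 * pi * r^2))
Compute 4 * pi * r^2 = 4 * pi * 9.5^2 = 1134.1149
Compute Q / denom = 4 / 1134.1149 = 0.00352698
Compute 10 * log10(0.00352698) = -24.526
SPL = 114.1 + (-24.526) = 89.57

89.57 dB
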